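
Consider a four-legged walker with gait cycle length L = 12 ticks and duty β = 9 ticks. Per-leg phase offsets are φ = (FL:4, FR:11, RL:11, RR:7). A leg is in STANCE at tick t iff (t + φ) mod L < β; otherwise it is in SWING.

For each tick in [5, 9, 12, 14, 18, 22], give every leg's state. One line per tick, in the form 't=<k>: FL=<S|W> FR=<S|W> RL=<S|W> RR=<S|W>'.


t=5: phase=(9,4,4,0) vs β=9 → FL=W FR=S RL=S RR=S
t=9: phase=(1,8,8,4) vs β=9 → FL=S FR=S RL=S RR=S
t=12: phase=(4,11,11,7) vs β=9 → FL=S FR=W RL=W RR=S
t=14: phase=(6,1,1,9) vs β=9 → FL=S FR=S RL=S RR=W
t=18: phase=(10,5,5,1) vs β=9 → FL=W FR=S RL=S RR=S
t=22: phase=(2,9,9,5) vs β=9 → FL=S FR=W RL=W RR=S

t=5: FL=W FR=S RL=S RR=S
t=9: FL=S FR=S RL=S RR=S
t=12: FL=S FR=W RL=W RR=S
t=14: FL=S FR=S RL=S RR=W
t=18: FL=W FR=S RL=S RR=S
t=22: FL=S FR=W RL=W RR=S


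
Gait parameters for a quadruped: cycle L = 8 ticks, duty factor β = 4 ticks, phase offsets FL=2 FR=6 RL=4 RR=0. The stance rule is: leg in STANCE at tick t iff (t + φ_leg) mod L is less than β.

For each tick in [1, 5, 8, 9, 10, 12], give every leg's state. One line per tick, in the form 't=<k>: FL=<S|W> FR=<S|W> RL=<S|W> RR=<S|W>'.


t=1: FL=S FR=W RL=W RR=S
t=5: FL=W FR=S RL=S RR=W
t=8: FL=S FR=W RL=W RR=S
t=9: FL=S FR=W RL=W RR=S
t=10: FL=W FR=S RL=W RR=S
t=12: FL=W FR=S RL=S RR=W

t=1: phase=(3,7,5,1) vs β=4 → FL=S FR=W RL=W RR=S
t=5: phase=(7,3,1,5) vs β=4 → FL=W FR=S RL=S RR=W
t=8: phase=(2,6,4,0) vs β=4 → FL=S FR=W RL=W RR=S
t=9: phase=(3,7,5,1) vs β=4 → FL=S FR=W RL=W RR=S
t=10: phase=(4,0,6,2) vs β=4 → FL=W FR=S RL=W RR=S
t=12: phase=(6,2,0,4) vs β=4 → FL=W FR=S RL=S RR=W


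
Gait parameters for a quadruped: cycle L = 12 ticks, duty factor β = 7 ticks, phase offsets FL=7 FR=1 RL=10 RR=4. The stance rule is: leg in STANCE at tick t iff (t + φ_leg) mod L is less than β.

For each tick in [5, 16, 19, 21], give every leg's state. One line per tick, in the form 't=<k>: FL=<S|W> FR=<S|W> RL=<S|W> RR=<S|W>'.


t=5: FL=S FR=S RL=S RR=W
t=16: FL=W FR=S RL=S RR=W
t=19: FL=S FR=W RL=S RR=W
t=21: FL=S FR=W RL=W RR=S

t=5: phase=(0,6,3,9) vs β=7 → FL=S FR=S RL=S RR=W
t=16: phase=(11,5,2,8) vs β=7 → FL=W FR=S RL=S RR=W
t=19: phase=(2,8,5,11) vs β=7 → FL=S FR=W RL=S RR=W
t=21: phase=(4,10,7,1) vs β=7 → FL=S FR=W RL=W RR=S


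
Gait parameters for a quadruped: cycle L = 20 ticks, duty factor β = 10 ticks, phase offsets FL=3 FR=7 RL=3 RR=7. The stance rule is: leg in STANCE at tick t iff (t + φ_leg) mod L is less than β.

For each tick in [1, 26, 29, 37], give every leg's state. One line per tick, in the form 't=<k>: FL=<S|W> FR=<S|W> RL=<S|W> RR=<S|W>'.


t=1: phase=(4,8,4,8) vs β=10 → FL=S FR=S RL=S RR=S
t=26: phase=(9,13,9,13) vs β=10 → FL=S FR=W RL=S RR=W
t=29: phase=(12,16,12,16) vs β=10 → FL=W FR=W RL=W RR=W
t=37: phase=(0,4,0,4) vs β=10 → FL=S FR=S RL=S RR=S

t=1: FL=S FR=S RL=S RR=S
t=26: FL=S FR=W RL=S RR=W
t=29: FL=W FR=W RL=W RR=W
t=37: FL=S FR=S RL=S RR=S


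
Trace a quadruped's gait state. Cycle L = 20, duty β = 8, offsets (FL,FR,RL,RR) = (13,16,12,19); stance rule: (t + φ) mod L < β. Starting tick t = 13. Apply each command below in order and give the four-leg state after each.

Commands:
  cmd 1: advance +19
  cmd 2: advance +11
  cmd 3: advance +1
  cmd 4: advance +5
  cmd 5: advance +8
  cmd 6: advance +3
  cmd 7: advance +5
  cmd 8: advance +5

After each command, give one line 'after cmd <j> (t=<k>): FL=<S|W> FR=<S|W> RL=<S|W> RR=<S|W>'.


after cmd 1 (t=32): FL=S FR=W RL=S RR=W
after cmd 2 (t=43): FL=W FR=W RL=W RR=S
after cmd 3 (t=44): FL=W FR=S RL=W RR=S
after cmd 4 (t=49): FL=S FR=S RL=S RR=W
after cmd 5 (t=57): FL=W FR=W RL=W RR=W
after cmd 6 (t=60): FL=W FR=W RL=W RR=W
after cmd 7 (t=65): FL=W FR=S RL=W RR=S
after cmd 8 (t=70): FL=S FR=S RL=S RR=W

start t=13: FL=S FR=W RL=S RR=W
cmd 1: advance +19 → t=32, phase=(5,8,4,11) → FL=S FR=W RL=S RR=W
cmd 2: advance +11 → t=43, phase=(16,19,15,2) → FL=W FR=W RL=W RR=S
cmd 3: advance +1 → t=44, phase=(17,0,16,3) → FL=W FR=S RL=W RR=S
cmd 4: advance +5 → t=49, phase=(2,5,1,8) → FL=S FR=S RL=S RR=W
cmd 5: advance +8 → t=57, phase=(10,13,9,16) → FL=W FR=W RL=W RR=W
cmd 6: advance +3 → t=60, phase=(13,16,12,19) → FL=W FR=W RL=W RR=W
cmd 7: advance +5 → t=65, phase=(18,1,17,4) → FL=W FR=S RL=W RR=S
cmd 8: advance +5 → t=70, phase=(3,6,2,9) → FL=S FR=S RL=S RR=W


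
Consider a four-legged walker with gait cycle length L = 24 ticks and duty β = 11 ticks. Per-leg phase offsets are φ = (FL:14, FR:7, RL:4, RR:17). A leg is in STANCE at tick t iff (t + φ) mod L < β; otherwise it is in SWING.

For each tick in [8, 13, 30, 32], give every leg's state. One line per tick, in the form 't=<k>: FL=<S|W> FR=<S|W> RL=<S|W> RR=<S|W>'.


t=8: phase=(22,15,12,1) vs β=11 → FL=W FR=W RL=W RR=S
t=13: phase=(3,20,17,6) vs β=11 → FL=S FR=W RL=W RR=S
t=30: phase=(20,13,10,23) vs β=11 → FL=W FR=W RL=S RR=W
t=32: phase=(22,15,12,1) vs β=11 → FL=W FR=W RL=W RR=S

t=8: FL=W FR=W RL=W RR=S
t=13: FL=S FR=W RL=W RR=S
t=30: FL=W FR=W RL=S RR=W
t=32: FL=W FR=W RL=W RR=S


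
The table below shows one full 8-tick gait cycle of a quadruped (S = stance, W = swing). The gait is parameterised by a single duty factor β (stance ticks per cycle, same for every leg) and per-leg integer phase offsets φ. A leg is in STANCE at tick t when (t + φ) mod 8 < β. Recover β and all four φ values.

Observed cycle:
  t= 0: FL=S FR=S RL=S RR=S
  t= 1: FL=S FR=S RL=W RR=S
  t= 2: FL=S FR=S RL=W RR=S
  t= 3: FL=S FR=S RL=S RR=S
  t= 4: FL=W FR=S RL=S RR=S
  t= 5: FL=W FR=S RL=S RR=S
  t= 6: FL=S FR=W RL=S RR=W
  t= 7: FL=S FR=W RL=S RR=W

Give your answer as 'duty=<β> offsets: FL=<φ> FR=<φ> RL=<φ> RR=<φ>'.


duty β = stance ticks per leg = 6
FL: stance ticks = 6; W→S at t=6 → φ=2
FR: stance ticks = 6; W→S at t=0 → φ=0
RL: stance ticks = 6; W→S at t=3 → φ=5
RR: stance ticks = 6; W→S at t=0 → φ=0

duty=6 offsets: FL=2 FR=0 RL=5 RR=0


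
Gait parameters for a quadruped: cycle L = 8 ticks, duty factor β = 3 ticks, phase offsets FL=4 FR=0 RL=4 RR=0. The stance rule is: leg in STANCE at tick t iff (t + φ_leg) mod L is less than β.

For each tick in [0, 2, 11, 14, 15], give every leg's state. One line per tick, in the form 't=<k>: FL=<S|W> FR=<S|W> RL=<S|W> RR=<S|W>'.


t=0: FL=W FR=S RL=W RR=S
t=2: FL=W FR=S RL=W RR=S
t=11: FL=W FR=W RL=W RR=W
t=14: FL=S FR=W RL=S RR=W
t=15: FL=W FR=W RL=W RR=W

t=0: phase=(4,0,4,0) vs β=3 → FL=W FR=S RL=W RR=S
t=2: phase=(6,2,6,2) vs β=3 → FL=W FR=S RL=W RR=S
t=11: phase=(7,3,7,3) vs β=3 → FL=W FR=W RL=W RR=W
t=14: phase=(2,6,2,6) vs β=3 → FL=S FR=W RL=S RR=W
t=15: phase=(3,7,3,7) vs β=3 → FL=W FR=W RL=W RR=W


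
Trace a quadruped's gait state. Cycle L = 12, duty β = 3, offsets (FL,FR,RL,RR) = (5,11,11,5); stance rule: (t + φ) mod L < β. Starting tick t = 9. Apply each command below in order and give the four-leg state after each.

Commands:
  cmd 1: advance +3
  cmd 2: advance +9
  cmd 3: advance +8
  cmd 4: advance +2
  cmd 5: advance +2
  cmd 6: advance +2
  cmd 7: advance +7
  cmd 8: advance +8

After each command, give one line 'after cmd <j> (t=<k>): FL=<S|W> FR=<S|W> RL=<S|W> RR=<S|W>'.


after cmd 1 (t=12): FL=W FR=W RL=W RR=W
after cmd 2 (t=21): FL=S FR=W RL=W RR=S
after cmd 3 (t=29): FL=W FR=W RL=W RR=W
after cmd 4 (t=31): FL=S FR=W RL=W RR=S
after cmd 5 (t=33): FL=S FR=W RL=W RR=S
after cmd 6 (t=35): FL=W FR=W RL=W RR=W
after cmd 7 (t=42): FL=W FR=W RL=W RR=W
after cmd 8 (t=50): FL=W FR=S RL=S RR=W

start t=9: FL=S FR=W RL=W RR=S
cmd 1: advance +3 → t=12, phase=(5,11,11,5) → FL=W FR=W RL=W RR=W
cmd 2: advance +9 → t=21, phase=(2,8,8,2) → FL=S FR=W RL=W RR=S
cmd 3: advance +8 → t=29, phase=(10,4,4,10) → FL=W FR=W RL=W RR=W
cmd 4: advance +2 → t=31, phase=(0,6,6,0) → FL=S FR=W RL=W RR=S
cmd 5: advance +2 → t=33, phase=(2,8,8,2) → FL=S FR=W RL=W RR=S
cmd 6: advance +2 → t=35, phase=(4,10,10,4) → FL=W FR=W RL=W RR=W
cmd 7: advance +7 → t=42, phase=(11,5,5,11) → FL=W FR=W RL=W RR=W
cmd 8: advance +8 → t=50, phase=(7,1,1,7) → FL=W FR=S RL=S RR=W


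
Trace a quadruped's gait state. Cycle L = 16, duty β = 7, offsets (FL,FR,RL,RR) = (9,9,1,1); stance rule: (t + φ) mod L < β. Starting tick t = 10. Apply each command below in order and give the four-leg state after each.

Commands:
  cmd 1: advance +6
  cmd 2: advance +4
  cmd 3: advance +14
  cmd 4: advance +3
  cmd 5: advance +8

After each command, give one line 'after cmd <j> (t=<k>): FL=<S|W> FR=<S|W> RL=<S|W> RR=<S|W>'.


after cmd 1 (t=16): FL=W FR=W RL=S RR=S
after cmd 2 (t=20): FL=W FR=W RL=S RR=S
after cmd 3 (t=34): FL=W FR=W RL=S RR=S
after cmd 4 (t=37): FL=W FR=W RL=S RR=S
after cmd 5 (t=45): FL=S FR=S RL=W RR=W

start t=10: FL=S FR=S RL=W RR=W
cmd 1: advance +6 → t=16, phase=(9,9,1,1) → FL=W FR=W RL=S RR=S
cmd 2: advance +4 → t=20, phase=(13,13,5,5) → FL=W FR=W RL=S RR=S
cmd 3: advance +14 → t=34, phase=(11,11,3,3) → FL=W FR=W RL=S RR=S
cmd 4: advance +3 → t=37, phase=(14,14,6,6) → FL=W FR=W RL=S RR=S
cmd 5: advance +8 → t=45, phase=(6,6,14,14) → FL=S FR=S RL=W RR=W


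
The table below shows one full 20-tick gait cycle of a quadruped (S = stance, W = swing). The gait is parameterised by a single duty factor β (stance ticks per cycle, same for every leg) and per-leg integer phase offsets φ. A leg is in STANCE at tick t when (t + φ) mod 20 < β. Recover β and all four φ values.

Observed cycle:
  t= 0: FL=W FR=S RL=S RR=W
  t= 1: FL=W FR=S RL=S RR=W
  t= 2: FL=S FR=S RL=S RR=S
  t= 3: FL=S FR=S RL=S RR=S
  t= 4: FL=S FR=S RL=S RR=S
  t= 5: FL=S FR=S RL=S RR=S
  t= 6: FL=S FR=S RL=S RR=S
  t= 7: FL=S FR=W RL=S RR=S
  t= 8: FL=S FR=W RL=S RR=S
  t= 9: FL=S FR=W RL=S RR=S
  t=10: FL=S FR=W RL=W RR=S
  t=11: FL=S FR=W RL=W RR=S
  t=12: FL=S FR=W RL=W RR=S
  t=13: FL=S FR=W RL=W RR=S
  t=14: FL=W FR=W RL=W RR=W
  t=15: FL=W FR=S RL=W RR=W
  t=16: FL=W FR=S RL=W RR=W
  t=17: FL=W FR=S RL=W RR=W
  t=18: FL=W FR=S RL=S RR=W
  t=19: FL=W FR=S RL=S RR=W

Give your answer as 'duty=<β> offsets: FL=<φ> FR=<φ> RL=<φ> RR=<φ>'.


duty=12 offsets: FL=18 FR=5 RL=2 RR=18

duty β = stance ticks per leg = 12
FL: stance ticks = 12; W→S at t=2 → φ=18
FR: stance ticks = 12; W→S at t=15 → φ=5
RL: stance ticks = 12; W→S at t=18 → φ=2
RR: stance ticks = 12; W→S at t=2 → φ=18


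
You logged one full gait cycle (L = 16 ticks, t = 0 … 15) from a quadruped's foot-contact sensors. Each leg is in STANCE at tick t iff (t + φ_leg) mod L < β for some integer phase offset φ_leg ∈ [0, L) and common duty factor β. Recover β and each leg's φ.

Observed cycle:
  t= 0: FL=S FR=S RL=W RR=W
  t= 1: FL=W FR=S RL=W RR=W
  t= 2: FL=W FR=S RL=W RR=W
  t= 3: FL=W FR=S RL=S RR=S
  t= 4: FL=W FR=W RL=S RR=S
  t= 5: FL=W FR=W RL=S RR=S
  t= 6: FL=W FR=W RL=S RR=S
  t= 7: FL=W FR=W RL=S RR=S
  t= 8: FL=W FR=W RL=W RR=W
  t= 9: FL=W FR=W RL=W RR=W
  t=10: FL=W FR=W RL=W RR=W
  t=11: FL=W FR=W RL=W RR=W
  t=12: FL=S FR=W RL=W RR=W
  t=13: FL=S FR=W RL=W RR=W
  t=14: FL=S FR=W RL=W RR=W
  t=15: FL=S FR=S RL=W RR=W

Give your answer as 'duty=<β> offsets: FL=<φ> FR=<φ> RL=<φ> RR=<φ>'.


duty β = stance ticks per leg = 5
FL: stance ticks = 5; W→S at t=12 → φ=4
FR: stance ticks = 5; W→S at t=15 → φ=1
RL: stance ticks = 5; W→S at t=3 → φ=13
RR: stance ticks = 5; W→S at t=3 → φ=13

duty=5 offsets: FL=4 FR=1 RL=13 RR=13


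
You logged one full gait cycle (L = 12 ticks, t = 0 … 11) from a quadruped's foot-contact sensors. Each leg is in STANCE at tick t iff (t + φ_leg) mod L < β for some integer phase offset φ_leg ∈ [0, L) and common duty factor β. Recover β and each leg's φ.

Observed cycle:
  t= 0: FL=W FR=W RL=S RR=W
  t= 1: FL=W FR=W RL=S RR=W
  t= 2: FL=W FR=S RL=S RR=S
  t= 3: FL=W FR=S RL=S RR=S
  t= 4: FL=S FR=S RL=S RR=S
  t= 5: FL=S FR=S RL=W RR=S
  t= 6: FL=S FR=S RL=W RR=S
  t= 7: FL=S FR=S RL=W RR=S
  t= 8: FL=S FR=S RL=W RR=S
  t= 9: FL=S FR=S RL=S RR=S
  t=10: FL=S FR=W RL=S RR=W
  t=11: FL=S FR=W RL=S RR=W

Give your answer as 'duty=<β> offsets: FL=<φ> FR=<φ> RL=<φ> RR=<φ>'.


duty β = stance ticks per leg = 8
FL: stance ticks = 8; W→S at t=4 → φ=8
FR: stance ticks = 8; W→S at t=2 → φ=10
RL: stance ticks = 8; W→S at t=9 → φ=3
RR: stance ticks = 8; W→S at t=2 → φ=10

duty=8 offsets: FL=8 FR=10 RL=3 RR=10


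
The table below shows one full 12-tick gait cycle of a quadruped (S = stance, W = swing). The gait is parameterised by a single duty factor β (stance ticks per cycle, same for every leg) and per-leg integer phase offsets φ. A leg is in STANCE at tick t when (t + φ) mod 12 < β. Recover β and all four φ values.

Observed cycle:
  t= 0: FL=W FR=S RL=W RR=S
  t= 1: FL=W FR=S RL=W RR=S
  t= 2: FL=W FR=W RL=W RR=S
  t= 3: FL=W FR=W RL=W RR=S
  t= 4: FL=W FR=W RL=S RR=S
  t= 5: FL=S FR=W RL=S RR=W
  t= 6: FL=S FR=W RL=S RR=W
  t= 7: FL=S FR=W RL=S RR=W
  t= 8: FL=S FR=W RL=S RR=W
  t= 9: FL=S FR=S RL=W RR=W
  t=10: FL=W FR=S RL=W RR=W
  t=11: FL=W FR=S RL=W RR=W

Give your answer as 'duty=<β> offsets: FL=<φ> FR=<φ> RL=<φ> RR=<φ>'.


duty β = stance ticks per leg = 5
FL: stance ticks = 5; W→S at t=5 → φ=7
FR: stance ticks = 5; W→S at t=9 → φ=3
RL: stance ticks = 5; W→S at t=4 → φ=8
RR: stance ticks = 5; W→S at t=0 → φ=0

duty=5 offsets: FL=7 FR=3 RL=8 RR=0


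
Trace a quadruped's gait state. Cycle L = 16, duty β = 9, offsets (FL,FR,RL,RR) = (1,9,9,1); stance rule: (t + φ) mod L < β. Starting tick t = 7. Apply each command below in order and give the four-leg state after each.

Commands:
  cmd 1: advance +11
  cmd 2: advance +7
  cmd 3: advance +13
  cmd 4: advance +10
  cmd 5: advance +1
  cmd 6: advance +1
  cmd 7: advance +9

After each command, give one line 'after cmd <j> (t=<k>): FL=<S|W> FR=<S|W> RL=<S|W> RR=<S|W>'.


after cmd 1 (t=18): FL=S FR=W RL=W RR=S
after cmd 2 (t=25): FL=W FR=S RL=S RR=W
after cmd 3 (t=38): FL=S FR=W RL=W RR=S
after cmd 4 (t=48): FL=S FR=W RL=W RR=S
after cmd 5 (t=49): FL=S FR=W RL=W RR=S
after cmd 6 (t=50): FL=S FR=W RL=W RR=S
after cmd 7 (t=59): FL=W FR=S RL=S RR=W

start t=7: FL=S FR=S RL=S RR=S
cmd 1: advance +11 → t=18, phase=(3,11,11,3) → FL=S FR=W RL=W RR=S
cmd 2: advance +7 → t=25, phase=(10,2,2,10) → FL=W FR=S RL=S RR=W
cmd 3: advance +13 → t=38, phase=(7,15,15,7) → FL=S FR=W RL=W RR=S
cmd 4: advance +10 → t=48, phase=(1,9,9,1) → FL=S FR=W RL=W RR=S
cmd 5: advance +1 → t=49, phase=(2,10,10,2) → FL=S FR=W RL=W RR=S
cmd 6: advance +1 → t=50, phase=(3,11,11,3) → FL=S FR=W RL=W RR=S
cmd 7: advance +9 → t=59, phase=(12,4,4,12) → FL=W FR=S RL=S RR=W


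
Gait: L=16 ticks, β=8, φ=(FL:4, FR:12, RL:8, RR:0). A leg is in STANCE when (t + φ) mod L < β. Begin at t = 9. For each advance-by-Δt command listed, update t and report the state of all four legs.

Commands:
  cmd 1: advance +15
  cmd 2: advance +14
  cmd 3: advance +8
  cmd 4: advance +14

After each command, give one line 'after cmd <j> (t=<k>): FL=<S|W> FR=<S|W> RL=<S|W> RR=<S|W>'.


after cmd 1 (t=24): FL=W FR=S RL=S RR=W
after cmd 2 (t=38): FL=W FR=S RL=W RR=S
after cmd 3 (t=46): FL=S FR=W RL=S RR=W
after cmd 4 (t=60): FL=S FR=W RL=S RR=W

start t=9: FL=W FR=S RL=S RR=W
cmd 1: advance +15 → t=24, phase=(12,4,0,8) → FL=W FR=S RL=S RR=W
cmd 2: advance +14 → t=38, phase=(10,2,14,6) → FL=W FR=S RL=W RR=S
cmd 3: advance +8 → t=46, phase=(2,10,6,14) → FL=S FR=W RL=S RR=W
cmd 4: advance +14 → t=60, phase=(0,8,4,12) → FL=S FR=W RL=S RR=W


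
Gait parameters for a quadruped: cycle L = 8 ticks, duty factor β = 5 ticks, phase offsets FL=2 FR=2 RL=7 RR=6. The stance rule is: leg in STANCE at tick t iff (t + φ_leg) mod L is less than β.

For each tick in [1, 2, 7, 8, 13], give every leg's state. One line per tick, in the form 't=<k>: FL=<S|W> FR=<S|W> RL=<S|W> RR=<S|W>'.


t=1: FL=S FR=S RL=S RR=W
t=2: FL=S FR=S RL=S RR=S
t=7: FL=S FR=S RL=W RR=W
t=8: FL=S FR=S RL=W RR=W
t=13: FL=W FR=W RL=S RR=S

t=1: phase=(3,3,0,7) vs β=5 → FL=S FR=S RL=S RR=W
t=2: phase=(4,4,1,0) vs β=5 → FL=S FR=S RL=S RR=S
t=7: phase=(1,1,6,5) vs β=5 → FL=S FR=S RL=W RR=W
t=8: phase=(2,2,7,6) vs β=5 → FL=S FR=S RL=W RR=W
t=13: phase=(7,7,4,3) vs β=5 → FL=W FR=W RL=S RR=S


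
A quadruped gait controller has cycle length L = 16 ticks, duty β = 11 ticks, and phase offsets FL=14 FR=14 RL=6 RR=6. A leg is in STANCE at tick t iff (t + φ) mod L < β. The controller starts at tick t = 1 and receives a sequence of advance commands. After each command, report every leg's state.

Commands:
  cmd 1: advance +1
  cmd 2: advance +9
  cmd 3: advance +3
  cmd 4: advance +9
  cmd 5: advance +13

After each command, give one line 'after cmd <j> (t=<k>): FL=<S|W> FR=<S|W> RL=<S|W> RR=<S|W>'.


start t=1: FL=W FR=W RL=S RR=S
cmd 1: advance +1 → t=2, phase=(0,0,8,8) → FL=S FR=S RL=S RR=S
cmd 2: advance +9 → t=11, phase=(9,9,1,1) → FL=S FR=S RL=S RR=S
cmd 3: advance +3 → t=14, phase=(12,12,4,4) → FL=W FR=W RL=S RR=S
cmd 4: advance +9 → t=23, phase=(5,5,13,13) → FL=S FR=S RL=W RR=W
cmd 5: advance +13 → t=36, phase=(2,2,10,10) → FL=S FR=S RL=S RR=S

after cmd 1 (t=2): FL=S FR=S RL=S RR=S
after cmd 2 (t=11): FL=S FR=S RL=S RR=S
after cmd 3 (t=14): FL=W FR=W RL=S RR=S
after cmd 4 (t=23): FL=S FR=S RL=W RR=W
after cmd 5 (t=36): FL=S FR=S RL=S RR=S


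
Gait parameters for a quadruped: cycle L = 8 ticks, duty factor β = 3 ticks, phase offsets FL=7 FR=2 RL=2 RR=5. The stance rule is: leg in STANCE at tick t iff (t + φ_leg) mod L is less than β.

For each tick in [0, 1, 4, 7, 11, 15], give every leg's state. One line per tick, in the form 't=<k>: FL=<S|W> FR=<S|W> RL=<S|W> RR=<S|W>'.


t=0: phase=(7,2,2,5) vs β=3 → FL=W FR=S RL=S RR=W
t=1: phase=(0,3,3,6) vs β=3 → FL=S FR=W RL=W RR=W
t=4: phase=(3,6,6,1) vs β=3 → FL=W FR=W RL=W RR=S
t=7: phase=(6,1,1,4) vs β=3 → FL=W FR=S RL=S RR=W
t=11: phase=(2,5,5,0) vs β=3 → FL=S FR=W RL=W RR=S
t=15: phase=(6,1,1,4) vs β=3 → FL=W FR=S RL=S RR=W

t=0: FL=W FR=S RL=S RR=W
t=1: FL=S FR=W RL=W RR=W
t=4: FL=W FR=W RL=W RR=S
t=7: FL=W FR=S RL=S RR=W
t=11: FL=S FR=W RL=W RR=S
t=15: FL=W FR=S RL=S RR=W


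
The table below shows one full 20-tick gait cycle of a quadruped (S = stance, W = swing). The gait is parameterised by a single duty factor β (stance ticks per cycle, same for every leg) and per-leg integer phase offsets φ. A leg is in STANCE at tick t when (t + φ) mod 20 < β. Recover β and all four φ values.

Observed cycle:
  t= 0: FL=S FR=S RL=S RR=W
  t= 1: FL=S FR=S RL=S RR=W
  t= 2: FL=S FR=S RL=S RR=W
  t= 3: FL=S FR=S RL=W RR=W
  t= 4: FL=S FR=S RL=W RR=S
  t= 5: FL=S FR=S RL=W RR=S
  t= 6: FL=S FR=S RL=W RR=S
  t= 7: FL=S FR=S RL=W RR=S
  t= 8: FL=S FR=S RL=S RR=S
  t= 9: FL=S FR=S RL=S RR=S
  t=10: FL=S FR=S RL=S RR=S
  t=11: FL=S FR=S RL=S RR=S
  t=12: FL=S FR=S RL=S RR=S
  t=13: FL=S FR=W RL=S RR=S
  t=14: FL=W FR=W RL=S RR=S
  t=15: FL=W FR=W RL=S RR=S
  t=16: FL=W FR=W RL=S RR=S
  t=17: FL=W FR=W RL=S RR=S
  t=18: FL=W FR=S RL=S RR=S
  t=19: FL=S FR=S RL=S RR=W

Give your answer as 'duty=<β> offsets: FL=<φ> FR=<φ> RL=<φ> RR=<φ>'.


duty=15 offsets: FL=1 FR=2 RL=12 RR=16

duty β = stance ticks per leg = 15
FL: stance ticks = 15; W→S at t=19 → φ=1
FR: stance ticks = 15; W→S at t=18 → φ=2
RL: stance ticks = 15; W→S at t=8 → φ=12
RR: stance ticks = 15; W→S at t=4 → φ=16


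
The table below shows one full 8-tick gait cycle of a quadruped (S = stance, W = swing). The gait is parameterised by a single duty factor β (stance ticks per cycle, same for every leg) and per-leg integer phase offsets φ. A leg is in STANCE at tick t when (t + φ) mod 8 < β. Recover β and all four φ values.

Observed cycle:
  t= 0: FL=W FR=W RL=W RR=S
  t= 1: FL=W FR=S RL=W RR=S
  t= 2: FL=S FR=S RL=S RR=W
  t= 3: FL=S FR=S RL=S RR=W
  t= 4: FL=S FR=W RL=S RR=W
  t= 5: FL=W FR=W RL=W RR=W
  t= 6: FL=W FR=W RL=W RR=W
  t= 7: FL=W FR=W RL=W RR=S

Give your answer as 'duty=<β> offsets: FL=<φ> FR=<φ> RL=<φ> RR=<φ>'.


duty=3 offsets: FL=6 FR=7 RL=6 RR=1

duty β = stance ticks per leg = 3
FL: stance ticks = 3; W→S at t=2 → φ=6
FR: stance ticks = 3; W→S at t=1 → φ=7
RL: stance ticks = 3; W→S at t=2 → φ=6
RR: stance ticks = 3; W→S at t=7 → φ=1


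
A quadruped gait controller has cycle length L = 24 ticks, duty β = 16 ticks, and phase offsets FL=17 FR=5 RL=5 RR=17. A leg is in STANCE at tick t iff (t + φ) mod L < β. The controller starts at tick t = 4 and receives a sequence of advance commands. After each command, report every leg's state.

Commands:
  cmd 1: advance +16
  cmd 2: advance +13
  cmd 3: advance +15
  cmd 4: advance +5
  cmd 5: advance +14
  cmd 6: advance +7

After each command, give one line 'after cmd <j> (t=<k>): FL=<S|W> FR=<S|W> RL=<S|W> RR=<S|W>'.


start t=4: FL=W FR=S RL=S RR=W
cmd 1: advance +16 → t=20, phase=(13,1,1,13) → FL=S FR=S RL=S RR=S
cmd 2: advance +13 → t=33, phase=(2,14,14,2) → FL=S FR=S RL=S RR=S
cmd 3: advance +15 → t=48, phase=(17,5,5,17) → FL=W FR=S RL=S RR=W
cmd 4: advance +5 → t=53, phase=(22,10,10,22) → FL=W FR=S RL=S RR=W
cmd 5: advance +14 → t=67, phase=(12,0,0,12) → FL=S FR=S RL=S RR=S
cmd 6: advance +7 → t=74, phase=(19,7,7,19) → FL=W FR=S RL=S RR=W

after cmd 1 (t=20): FL=S FR=S RL=S RR=S
after cmd 2 (t=33): FL=S FR=S RL=S RR=S
after cmd 3 (t=48): FL=W FR=S RL=S RR=W
after cmd 4 (t=53): FL=W FR=S RL=S RR=W
after cmd 5 (t=67): FL=S FR=S RL=S RR=S
after cmd 6 (t=74): FL=W FR=S RL=S RR=W


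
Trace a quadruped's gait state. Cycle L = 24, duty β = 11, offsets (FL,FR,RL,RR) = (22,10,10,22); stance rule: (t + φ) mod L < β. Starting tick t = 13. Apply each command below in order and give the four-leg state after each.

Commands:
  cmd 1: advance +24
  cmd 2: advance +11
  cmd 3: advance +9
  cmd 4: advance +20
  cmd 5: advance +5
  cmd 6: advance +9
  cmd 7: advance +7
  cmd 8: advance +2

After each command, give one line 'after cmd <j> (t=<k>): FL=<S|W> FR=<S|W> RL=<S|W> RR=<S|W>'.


after cmd 1 (t=37): FL=W FR=W RL=W RR=W
after cmd 2 (t=48): FL=W FR=S RL=S RR=W
after cmd 3 (t=57): FL=S FR=W RL=W RR=S
after cmd 4 (t=77): FL=S FR=W RL=W RR=S
after cmd 5 (t=82): FL=S FR=W RL=W RR=S
after cmd 6 (t=91): FL=W FR=S RL=S RR=W
after cmd 7 (t=98): FL=S FR=W RL=W RR=S
after cmd 8 (t=100): FL=S FR=W RL=W RR=S

start t=13: FL=W FR=W RL=W RR=W
cmd 1: advance +24 → t=37, phase=(11,23,23,11) → FL=W FR=W RL=W RR=W
cmd 2: advance +11 → t=48, phase=(22,10,10,22) → FL=W FR=S RL=S RR=W
cmd 3: advance +9 → t=57, phase=(7,19,19,7) → FL=S FR=W RL=W RR=S
cmd 4: advance +20 → t=77, phase=(3,15,15,3) → FL=S FR=W RL=W RR=S
cmd 5: advance +5 → t=82, phase=(8,20,20,8) → FL=S FR=W RL=W RR=S
cmd 6: advance +9 → t=91, phase=(17,5,5,17) → FL=W FR=S RL=S RR=W
cmd 7: advance +7 → t=98, phase=(0,12,12,0) → FL=S FR=W RL=W RR=S
cmd 8: advance +2 → t=100, phase=(2,14,14,2) → FL=S FR=W RL=W RR=S


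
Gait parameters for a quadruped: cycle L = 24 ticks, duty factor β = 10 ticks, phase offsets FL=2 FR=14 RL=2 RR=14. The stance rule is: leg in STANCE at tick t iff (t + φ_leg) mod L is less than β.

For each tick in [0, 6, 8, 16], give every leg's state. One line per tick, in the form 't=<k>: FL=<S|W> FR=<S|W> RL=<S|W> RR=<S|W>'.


t=0: FL=S FR=W RL=S RR=W
t=6: FL=S FR=W RL=S RR=W
t=8: FL=W FR=W RL=W RR=W
t=16: FL=W FR=S RL=W RR=S

t=0: phase=(2,14,2,14) vs β=10 → FL=S FR=W RL=S RR=W
t=6: phase=(8,20,8,20) vs β=10 → FL=S FR=W RL=S RR=W
t=8: phase=(10,22,10,22) vs β=10 → FL=W FR=W RL=W RR=W
t=16: phase=(18,6,18,6) vs β=10 → FL=W FR=S RL=W RR=S


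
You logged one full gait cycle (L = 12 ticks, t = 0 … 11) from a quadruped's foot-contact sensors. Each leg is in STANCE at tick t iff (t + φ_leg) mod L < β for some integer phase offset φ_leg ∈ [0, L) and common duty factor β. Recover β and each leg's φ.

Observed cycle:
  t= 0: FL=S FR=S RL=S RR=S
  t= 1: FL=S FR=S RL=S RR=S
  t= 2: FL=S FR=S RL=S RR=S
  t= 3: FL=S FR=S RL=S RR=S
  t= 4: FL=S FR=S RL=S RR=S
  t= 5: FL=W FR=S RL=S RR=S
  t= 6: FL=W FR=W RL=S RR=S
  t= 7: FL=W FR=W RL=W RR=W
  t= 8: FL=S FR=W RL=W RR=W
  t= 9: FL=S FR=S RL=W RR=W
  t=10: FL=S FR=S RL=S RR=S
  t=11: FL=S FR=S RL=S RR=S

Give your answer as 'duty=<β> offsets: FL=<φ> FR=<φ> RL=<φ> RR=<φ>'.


duty=9 offsets: FL=4 FR=3 RL=2 RR=2

duty β = stance ticks per leg = 9
FL: stance ticks = 9; W→S at t=8 → φ=4
FR: stance ticks = 9; W→S at t=9 → φ=3
RL: stance ticks = 9; W→S at t=10 → φ=2
RR: stance ticks = 9; W→S at t=10 → φ=2


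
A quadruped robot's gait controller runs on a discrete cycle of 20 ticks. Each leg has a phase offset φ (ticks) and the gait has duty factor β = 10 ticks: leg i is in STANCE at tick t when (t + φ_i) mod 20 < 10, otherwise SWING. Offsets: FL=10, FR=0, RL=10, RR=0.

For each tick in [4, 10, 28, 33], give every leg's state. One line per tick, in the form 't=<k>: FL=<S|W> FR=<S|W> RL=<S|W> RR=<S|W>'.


t=4: phase=(14,4,14,4) vs β=10 → FL=W FR=S RL=W RR=S
t=10: phase=(0,10,0,10) vs β=10 → FL=S FR=W RL=S RR=W
t=28: phase=(18,8,18,8) vs β=10 → FL=W FR=S RL=W RR=S
t=33: phase=(3,13,3,13) vs β=10 → FL=S FR=W RL=S RR=W

t=4: FL=W FR=S RL=W RR=S
t=10: FL=S FR=W RL=S RR=W
t=28: FL=W FR=S RL=W RR=S
t=33: FL=S FR=W RL=S RR=W


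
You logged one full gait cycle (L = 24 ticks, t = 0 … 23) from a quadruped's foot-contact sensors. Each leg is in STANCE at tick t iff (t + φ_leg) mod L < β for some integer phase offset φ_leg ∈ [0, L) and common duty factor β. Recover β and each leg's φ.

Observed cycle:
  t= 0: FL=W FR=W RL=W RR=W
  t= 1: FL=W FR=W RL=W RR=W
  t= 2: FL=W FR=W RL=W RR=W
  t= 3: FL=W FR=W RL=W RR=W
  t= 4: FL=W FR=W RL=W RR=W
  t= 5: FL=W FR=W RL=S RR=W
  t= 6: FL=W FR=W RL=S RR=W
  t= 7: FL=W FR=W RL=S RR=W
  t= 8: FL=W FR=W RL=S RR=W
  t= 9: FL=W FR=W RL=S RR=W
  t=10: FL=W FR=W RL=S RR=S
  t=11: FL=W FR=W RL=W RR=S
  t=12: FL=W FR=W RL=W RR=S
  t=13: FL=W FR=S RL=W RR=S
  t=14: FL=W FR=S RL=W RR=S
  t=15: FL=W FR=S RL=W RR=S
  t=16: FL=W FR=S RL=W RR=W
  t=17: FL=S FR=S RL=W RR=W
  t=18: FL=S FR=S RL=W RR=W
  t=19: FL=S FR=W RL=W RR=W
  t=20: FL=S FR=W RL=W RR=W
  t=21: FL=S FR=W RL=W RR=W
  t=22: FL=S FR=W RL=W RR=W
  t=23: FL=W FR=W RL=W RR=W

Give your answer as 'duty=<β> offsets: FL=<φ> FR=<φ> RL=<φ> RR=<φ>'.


duty β = stance ticks per leg = 6
FL: stance ticks = 6; W→S at t=17 → φ=7
FR: stance ticks = 6; W→S at t=13 → φ=11
RL: stance ticks = 6; W→S at t=5 → φ=19
RR: stance ticks = 6; W→S at t=10 → φ=14

duty=6 offsets: FL=7 FR=11 RL=19 RR=14


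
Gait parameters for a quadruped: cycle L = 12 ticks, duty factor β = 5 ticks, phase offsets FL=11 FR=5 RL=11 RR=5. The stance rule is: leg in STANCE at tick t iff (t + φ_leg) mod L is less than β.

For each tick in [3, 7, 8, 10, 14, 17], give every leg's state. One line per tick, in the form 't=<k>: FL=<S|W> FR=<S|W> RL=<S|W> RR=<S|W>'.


t=3: phase=(2,8,2,8) vs β=5 → FL=S FR=W RL=S RR=W
t=7: phase=(6,0,6,0) vs β=5 → FL=W FR=S RL=W RR=S
t=8: phase=(7,1,7,1) vs β=5 → FL=W FR=S RL=W RR=S
t=10: phase=(9,3,9,3) vs β=5 → FL=W FR=S RL=W RR=S
t=14: phase=(1,7,1,7) vs β=5 → FL=S FR=W RL=S RR=W
t=17: phase=(4,10,4,10) vs β=5 → FL=S FR=W RL=S RR=W

t=3: FL=S FR=W RL=S RR=W
t=7: FL=W FR=S RL=W RR=S
t=8: FL=W FR=S RL=W RR=S
t=10: FL=W FR=S RL=W RR=S
t=14: FL=S FR=W RL=S RR=W
t=17: FL=S FR=W RL=S RR=W


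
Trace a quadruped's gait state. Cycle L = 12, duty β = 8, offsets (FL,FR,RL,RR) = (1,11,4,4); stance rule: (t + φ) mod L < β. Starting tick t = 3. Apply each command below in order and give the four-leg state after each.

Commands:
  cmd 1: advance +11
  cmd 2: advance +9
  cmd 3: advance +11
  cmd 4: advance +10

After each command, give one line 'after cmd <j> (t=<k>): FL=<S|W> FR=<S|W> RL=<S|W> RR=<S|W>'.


after cmd 1 (t=14): FL=S FR=S RL=S RR=S
after cmd 2 (t=23): FL=S FR=W RL=S RR=S
after cmd 3 (t=34): FL=W FR=W RL=S RR=S
after cmd 4 (t=44): FL=W FR=S RL=S RR=S

start t=3: FL=S FR=S RL=S RR=S
cmd 1: advance +11 → t=14, phase=(3,1,6,6) → FL=S FR=S RL=S RR=S
cmd 2: advance +9 → t=23, phase=(0,10,3,3) → FL=S FR=W RL=S RR=S
cmd 3: advance +11 → t=34, phase=(11,9,2,2) → FL=W FR=W RL=S RR=S
cmd 4: advance +10 → t=44, phase=(9,7,0,0) → FL=W FR=S RL=S RR=S


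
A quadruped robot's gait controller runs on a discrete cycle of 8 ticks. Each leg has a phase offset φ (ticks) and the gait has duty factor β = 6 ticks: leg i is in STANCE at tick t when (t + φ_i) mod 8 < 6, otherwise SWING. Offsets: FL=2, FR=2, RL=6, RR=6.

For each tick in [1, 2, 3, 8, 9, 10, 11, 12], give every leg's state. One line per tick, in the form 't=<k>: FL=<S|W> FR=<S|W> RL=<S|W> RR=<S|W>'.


t=1: FL=S FR=S RL=W RR=W
t=2: FL=S FR=S RL=S RR=S
t=3: FL=S FR=S RL=S RR=S
t=8: FL=S FR=S RL=W RR=W
t=9: FL=S FR=S RL=W RR=W
t=10: FL=S FR=S RL=S RR=S
t=11: FL=S FR=S RL=S RR=S
t=12: FL=W FR=W RL=S RR=S

t=1: phase=(3,3,7,7) vs β=6 → FL=S FR=S RL=W RR=W
t=2: phase=(4,4,0,0) vs β=6 → FL=S FR=S RL=S RR=S
t=3: phase=(5,5,1,1) vs β=6 → FL=S FR=S RL=S RR=S
t=8: phase=(2,2,6,6) vs β=6 → FL=S FR=S RL=W RR=W
t=9: phase=(3,3,7,7) vs β=6 → FL=S FR=S RL=W RR=W
t=10: phase=(4,4,0,0) vs β=6 → FL=S FR=S RL=S RR=S
t=11: phase=(5,5,1,1) vs β=6 → FL=S FR=S RL=S RR=S
t=12: phase=(6,6,2,2) vs β=6 → FL=W FR=W RL=S RR=S


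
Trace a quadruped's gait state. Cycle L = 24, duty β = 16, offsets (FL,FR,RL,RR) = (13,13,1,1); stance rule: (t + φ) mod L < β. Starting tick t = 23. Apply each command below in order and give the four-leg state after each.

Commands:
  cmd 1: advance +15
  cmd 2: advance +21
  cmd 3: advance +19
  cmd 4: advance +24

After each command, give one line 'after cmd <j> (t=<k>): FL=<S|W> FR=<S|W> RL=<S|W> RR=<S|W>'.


after cmd 1 (t=38): FL=S FR=S RL=S RR=S
after cmd 2 (t=59): FL=S FR=S RL=S RR=S
after cmd 3 (t=78): FL=W FR=W RL=S RR=S
after cmd 4 (t=102): FL=W FR=W RL=S RR=S

start t=23: FL=S FR=S RL=S RR=S
cmd 1: advance +15 → t=38, phase=(3,3,15,15) → FL=S FR=S RL=S RR=S
cmd 2: advance +21 → t=59, phase=(0,0,12,12) → FL=S FR=S RL=S RR=S
cmd 3: advance +19 → t=78, phase=(19,19,7,7) → FL=W FR=W RL=S RR=S
cmd 4: advance +24 → t=102, phase=(19,19,7,7) → FL=W FR=W RL=S RR=S


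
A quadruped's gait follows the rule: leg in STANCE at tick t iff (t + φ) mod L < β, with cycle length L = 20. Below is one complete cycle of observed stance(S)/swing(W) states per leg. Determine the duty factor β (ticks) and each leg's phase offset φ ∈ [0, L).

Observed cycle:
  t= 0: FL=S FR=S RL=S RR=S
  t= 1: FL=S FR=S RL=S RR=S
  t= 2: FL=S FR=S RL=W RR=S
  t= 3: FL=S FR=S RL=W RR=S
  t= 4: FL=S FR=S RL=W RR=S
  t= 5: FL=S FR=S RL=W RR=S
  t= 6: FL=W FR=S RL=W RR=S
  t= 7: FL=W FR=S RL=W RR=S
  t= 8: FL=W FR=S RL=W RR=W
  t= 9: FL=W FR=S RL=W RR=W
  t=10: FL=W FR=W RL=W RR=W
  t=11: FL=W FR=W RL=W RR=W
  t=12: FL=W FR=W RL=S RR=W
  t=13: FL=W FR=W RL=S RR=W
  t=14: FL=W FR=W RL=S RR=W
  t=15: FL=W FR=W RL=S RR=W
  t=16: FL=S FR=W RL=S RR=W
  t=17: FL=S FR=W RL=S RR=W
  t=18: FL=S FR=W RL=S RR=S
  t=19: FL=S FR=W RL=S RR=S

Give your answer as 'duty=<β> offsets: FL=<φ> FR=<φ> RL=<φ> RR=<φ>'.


duty=10 offsets: FL=4 FR=0 RL=8 RR=2

duty β = stance ticks per leg = 10
FL: stance ticks = 10; W→S at t=16 → φ=4
FR: stance ticks = 10; W→S at t=0 → φ=0
RL: stance ticks = 10; W→S at t=12 → φ=8
RR: stance ticks = 10; W→S at t=18 → φ=2


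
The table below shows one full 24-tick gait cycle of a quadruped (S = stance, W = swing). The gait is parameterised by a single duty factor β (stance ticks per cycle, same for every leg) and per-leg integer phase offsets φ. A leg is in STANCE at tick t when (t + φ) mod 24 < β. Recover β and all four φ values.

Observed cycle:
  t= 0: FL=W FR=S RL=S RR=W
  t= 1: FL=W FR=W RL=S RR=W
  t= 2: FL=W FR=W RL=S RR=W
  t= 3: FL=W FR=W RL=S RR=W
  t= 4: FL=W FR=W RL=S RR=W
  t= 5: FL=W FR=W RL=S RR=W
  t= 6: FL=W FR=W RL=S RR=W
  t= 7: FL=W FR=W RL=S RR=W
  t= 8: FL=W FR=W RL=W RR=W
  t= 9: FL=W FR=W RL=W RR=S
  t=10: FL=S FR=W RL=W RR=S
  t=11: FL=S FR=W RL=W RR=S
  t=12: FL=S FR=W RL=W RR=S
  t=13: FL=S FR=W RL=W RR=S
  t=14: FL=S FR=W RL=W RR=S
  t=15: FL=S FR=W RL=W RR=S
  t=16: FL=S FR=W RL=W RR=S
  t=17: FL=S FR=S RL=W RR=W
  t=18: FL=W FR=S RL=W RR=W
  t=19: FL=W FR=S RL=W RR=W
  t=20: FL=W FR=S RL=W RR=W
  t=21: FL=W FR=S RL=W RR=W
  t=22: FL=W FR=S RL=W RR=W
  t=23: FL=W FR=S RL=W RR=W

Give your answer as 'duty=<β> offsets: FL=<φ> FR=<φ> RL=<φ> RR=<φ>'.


duty=8 offsets: FL=14 FR=7 RL=0 RR=15

duty β = stance ticks per leg = 8
FL: stance ticks = 8; W→S at t=10 → φ=14
FR: stance ticks = 8; W→S at t=17 → φ=7
RL: stance ticks = 8; W→S at t=0 → φ=0
RR: stance ticks = 8; W→S at t=9 → φ=15


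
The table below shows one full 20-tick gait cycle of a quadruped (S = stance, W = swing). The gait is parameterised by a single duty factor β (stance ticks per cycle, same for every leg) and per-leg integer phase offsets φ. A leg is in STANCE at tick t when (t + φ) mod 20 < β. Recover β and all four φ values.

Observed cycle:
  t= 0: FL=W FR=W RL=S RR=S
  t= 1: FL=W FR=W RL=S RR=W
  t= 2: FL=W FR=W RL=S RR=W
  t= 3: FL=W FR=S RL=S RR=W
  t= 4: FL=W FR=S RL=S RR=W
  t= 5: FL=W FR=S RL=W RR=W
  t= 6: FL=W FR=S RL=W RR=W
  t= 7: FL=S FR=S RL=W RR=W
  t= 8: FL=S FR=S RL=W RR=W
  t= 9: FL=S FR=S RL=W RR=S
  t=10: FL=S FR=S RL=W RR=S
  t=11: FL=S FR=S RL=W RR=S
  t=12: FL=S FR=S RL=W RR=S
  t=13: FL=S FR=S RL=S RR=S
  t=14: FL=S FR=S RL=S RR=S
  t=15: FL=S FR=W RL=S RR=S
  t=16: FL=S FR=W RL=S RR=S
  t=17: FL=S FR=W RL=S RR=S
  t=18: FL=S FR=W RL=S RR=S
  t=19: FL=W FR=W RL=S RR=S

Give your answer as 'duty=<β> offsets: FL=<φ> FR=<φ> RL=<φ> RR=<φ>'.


duty β = stance ticks per leg = 12
FL: stance ticks = 12; W→S at t=7 → φ=13
FR: stance ticks = 12; W→S at t=3 → φ=17
RL: stance ticks = 12; W→S at t=13 → φ=7
RR: stance ticks = 12; W→S at t=9 → φ=11

duty=12 offsets: FL=13 FR=17 RL=7 RR=11


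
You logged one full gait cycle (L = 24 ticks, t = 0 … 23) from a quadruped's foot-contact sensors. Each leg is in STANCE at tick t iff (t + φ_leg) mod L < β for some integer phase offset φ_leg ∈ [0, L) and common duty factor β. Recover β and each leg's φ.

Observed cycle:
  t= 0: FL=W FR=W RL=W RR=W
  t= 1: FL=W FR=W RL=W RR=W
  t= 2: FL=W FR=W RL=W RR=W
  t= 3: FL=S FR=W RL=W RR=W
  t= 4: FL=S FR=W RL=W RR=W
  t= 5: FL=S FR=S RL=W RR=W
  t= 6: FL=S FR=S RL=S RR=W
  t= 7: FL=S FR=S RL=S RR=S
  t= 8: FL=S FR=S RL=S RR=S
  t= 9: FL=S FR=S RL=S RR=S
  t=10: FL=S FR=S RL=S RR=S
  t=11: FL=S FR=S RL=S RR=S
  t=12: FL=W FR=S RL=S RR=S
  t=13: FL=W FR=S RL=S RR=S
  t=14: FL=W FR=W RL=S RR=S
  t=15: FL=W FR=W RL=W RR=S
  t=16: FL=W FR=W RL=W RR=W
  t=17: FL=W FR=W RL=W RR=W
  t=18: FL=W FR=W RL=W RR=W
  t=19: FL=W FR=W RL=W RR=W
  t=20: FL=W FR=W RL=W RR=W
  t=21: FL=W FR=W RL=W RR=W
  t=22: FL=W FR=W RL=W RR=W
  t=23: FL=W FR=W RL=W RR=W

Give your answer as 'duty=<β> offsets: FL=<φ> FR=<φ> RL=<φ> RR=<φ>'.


duty β = stance ticks per leg = 9
FL: stance ticks = 9; W→S at t=3 → φ=21
FR: stance ticks = 9; W→S at t=5 → φ=19
RL: stance ticks = 9; W→S at t=6 → φ=18
RR: stance ticks = 9; W→S at t=7 → φ=17

duty=9 offsets: FL=21 FR=19 RL=18 RR=17


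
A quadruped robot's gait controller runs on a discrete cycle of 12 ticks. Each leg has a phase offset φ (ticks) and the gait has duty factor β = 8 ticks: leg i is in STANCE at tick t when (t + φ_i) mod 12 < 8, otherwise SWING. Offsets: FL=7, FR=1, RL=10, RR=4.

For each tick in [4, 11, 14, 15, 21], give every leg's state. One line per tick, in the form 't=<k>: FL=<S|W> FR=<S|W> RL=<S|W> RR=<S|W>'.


t=4: FL=W FR=S RL=S RR=W
t=11: FL=S FR=S RL=W RR=S
t=14: FL=W FR=S RL=S RR=S
t=15: FL=W FR=S RL=S RR=S
t=21: FL=S FR=W RL=S RR=S

t=4: phase=(11,5,2,8) vs β=8 → FL=W FR=S RL=S RR=W
t=11: phase=(6,0,9,3) vs β=8 → FL=S FR=S RL=W RR=S
t=14: phase=(9,3,0,6) vs β=8 → FL=W FR=S RL=S RR=S
t=15: phase=(10,4,1,7) vs β=8 → FL=W FR=S RL=S RR=S
t=21: phase=(4,10,7,1) vs β=8 → FL=S FR=W RL=S RR=S


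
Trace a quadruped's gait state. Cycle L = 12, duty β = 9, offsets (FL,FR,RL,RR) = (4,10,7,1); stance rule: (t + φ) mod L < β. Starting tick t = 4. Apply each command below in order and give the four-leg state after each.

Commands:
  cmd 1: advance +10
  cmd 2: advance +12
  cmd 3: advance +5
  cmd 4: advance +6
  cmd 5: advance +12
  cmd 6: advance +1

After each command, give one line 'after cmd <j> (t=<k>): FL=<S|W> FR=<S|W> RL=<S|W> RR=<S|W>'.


start t=4: FL=S FR=S RL=W RR=S
cmd 1: advance +10 → t=14, phase=(6,0,9,3) → FL=S FR=S RL=W RR=S
cmd 2: advance +12 → t=26, phase=(6,0,9,3) → FL=S FR=S RL=W RR=S
cmd 3: advance +5 → t=31, phase=(11,5,2,8) → FL=W FR=S RL=S RR=S
cmd 4: advance +6 → t=37, phase=(5,11,8,2) → FL=S FR=W RL=S RR=S
cmd 5: advance +12 → t=49, phase=(5,11,8,2) → FL=S FR=W RL=S RR=S
cmd 6: advance +1 → t=50, phase=(6,0,9,3) → FL=S FR=S RL=W RR=S

after cmd 1 (t=14): FL=S FR=S RL=W RR=S
after cmd 2 (t=26): FL=S FR=S RL=W RR=S
after cmd 3 (t=31): FL=W FR=S RL=S RR=S
after cmd 4 (t=37): FL=S FR=W RL=S RR=S
after cmd 5 (t=49): FL=S FR=W RL=S RR=S
after cmd 6 (t=50): FL=S FR=S RL=W RR=S


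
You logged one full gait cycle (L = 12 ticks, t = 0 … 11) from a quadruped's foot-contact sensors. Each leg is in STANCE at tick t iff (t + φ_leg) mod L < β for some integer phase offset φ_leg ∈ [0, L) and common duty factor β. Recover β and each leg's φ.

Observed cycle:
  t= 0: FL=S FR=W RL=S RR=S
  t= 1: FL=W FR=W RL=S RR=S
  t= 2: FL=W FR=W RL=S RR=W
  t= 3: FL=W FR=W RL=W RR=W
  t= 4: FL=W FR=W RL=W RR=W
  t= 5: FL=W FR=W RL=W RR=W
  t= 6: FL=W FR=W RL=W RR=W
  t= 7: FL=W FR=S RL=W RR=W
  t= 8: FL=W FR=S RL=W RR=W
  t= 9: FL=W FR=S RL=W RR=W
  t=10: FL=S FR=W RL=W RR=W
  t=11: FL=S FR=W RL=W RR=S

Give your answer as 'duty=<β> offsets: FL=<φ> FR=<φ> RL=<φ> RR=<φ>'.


duty=3 offsets: FL=2 FR=5 RL=0 RR=1

duty β = stance ticks per leg = 3
FL: stance ticks = 3; W→S at t=10 → φ=2
FR: stance ticks = 3; W→S at t=7 → φ=5
RL: stance ticks = 3; W→S at t=0 → φ=0
RR: stance ticks = 3; W→S at t=11 → φ=1


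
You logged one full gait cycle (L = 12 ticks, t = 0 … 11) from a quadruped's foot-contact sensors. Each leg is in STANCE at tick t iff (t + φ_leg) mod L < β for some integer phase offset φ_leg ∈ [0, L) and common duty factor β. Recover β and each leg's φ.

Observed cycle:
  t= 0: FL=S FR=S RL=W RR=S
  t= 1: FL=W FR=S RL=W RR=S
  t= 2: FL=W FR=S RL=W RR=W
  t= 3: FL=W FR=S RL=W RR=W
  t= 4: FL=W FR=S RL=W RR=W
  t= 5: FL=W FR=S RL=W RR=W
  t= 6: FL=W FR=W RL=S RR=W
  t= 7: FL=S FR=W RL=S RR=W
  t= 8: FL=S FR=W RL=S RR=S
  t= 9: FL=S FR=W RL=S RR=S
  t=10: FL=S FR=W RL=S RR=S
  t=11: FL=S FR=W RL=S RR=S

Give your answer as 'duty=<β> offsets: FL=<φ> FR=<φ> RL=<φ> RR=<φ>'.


duty β = stance ticks per leg = 6
FL: stance ticks = 6; W→S at t=7 → φ=5
FR: stance ticks = 6; W→S at t=0 → φ=0
RL: stance ticks = 6; W→S at t=6 → φ=6
RR: stance ticks = 6; W→S at t=8 → φ=4

duty=6 offsets: FL=5 FR=0 RL=6 RR=4


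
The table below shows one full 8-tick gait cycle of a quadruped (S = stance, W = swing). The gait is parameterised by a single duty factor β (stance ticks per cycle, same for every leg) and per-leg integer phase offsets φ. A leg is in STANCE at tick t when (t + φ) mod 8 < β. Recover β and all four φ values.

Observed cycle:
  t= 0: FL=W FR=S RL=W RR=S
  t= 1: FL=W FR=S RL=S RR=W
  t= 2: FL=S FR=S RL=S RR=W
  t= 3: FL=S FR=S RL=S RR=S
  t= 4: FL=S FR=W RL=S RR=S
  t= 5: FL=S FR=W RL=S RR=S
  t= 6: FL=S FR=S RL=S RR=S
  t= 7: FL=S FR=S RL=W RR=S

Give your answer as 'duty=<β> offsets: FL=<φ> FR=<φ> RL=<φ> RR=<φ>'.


duty=6 offsets: FL=6 FR=2 RL=7 RR=5

duty β = stance ticks per leg = 6
FL: stance ticks = 6; W→S at t=2 → φ=6
FR: stance ticks = 6; W→S at t=6 → φ=2
RL: stance ticks = 6; W→S at t=1 → φ=7
RR: stance ticks = 6; W→S at t=3 → φ=5


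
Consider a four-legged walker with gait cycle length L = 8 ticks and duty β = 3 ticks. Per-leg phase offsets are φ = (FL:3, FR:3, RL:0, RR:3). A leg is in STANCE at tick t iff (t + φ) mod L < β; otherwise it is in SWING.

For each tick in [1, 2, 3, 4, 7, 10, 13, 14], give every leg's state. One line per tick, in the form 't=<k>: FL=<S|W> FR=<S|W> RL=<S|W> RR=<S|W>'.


t=1: phase=(4,4,1,4) vs β=3 → FL=W FR=W RL=S RR=W
t=2: phase=(5,5,2,5) vs β=3 → FL=W FR=W RL=S RR=W
t=3: phase=(6,6,3,6) vs β=3 → FL=W FR=W RL=W RR=W
t=4: phase=(7,7,4,7) vs β=3 → FL=W FR=W RL=W RR=W
t=7: phase=(2,2,7,2) vs β=3 → FL=S FR=S RL=W RR=S
t=10: phase=(5,5,2,5) vs β=3 → FL=W FR=W RL=S RR=W
t=13: phase=(0,0,5,0) vs β=3 → FL=S FR=S RL=W RR=S
t=14: phase=(1,1,6,1) vs β=3 → FL=S FR=S RL=W RR=S

t=1: FL=W FR=W RL=S RR=W
t=2: FL=W FR=W RL=S RR=W
t=3: FL=W FR=W RL=W RR=W
t=4: FL=W FR=W RL=W RR=W
t=7: FL=S FR=S RL=W RR=S
t=10: FL=W FR=W RL=S RR=W
t=13: FL=S FR=S RL=W RR=S
t=14: FL=S FR=S RL=W RR=S
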